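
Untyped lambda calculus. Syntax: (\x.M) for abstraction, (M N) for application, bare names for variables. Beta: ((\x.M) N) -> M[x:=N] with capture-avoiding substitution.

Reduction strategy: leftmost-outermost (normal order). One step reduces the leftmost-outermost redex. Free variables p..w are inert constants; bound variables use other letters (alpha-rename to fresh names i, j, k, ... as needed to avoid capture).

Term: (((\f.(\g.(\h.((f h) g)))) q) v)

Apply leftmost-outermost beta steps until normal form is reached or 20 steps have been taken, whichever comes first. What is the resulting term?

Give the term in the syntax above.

Step 0: (((\f.(\g.(\h.((f h) g)))) q) v)
Step 1: ((\g.(\h.((q h) g))) v)
Step 2: (\h.((q h) v))

Answer: (\h.((q h) v))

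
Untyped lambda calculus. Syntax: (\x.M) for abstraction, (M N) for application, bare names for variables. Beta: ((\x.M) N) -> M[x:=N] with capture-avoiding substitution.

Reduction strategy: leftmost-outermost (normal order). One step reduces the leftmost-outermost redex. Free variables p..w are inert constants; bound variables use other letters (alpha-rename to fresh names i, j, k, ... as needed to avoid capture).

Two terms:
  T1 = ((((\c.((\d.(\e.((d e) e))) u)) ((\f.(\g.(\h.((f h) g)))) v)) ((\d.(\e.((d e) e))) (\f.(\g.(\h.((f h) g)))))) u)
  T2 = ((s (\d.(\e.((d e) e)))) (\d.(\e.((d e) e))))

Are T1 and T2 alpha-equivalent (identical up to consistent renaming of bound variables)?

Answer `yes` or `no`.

Answer: no

Derivation:
Term 1: ((((\c.((\d.(\e.((d e) e))) u)) ((\f.(\g.(\h.((f h) g)))) v)) ((\d.(\e.((d e) e))) (\f.(\g.(\h.((f h) g)))))) u)
Term 2: ((s (\d.(\e.((d e) e)))) (\d.(\e.((d e) e))))
Alpha-equivalence: compare structure up to binder renaming.
Result: False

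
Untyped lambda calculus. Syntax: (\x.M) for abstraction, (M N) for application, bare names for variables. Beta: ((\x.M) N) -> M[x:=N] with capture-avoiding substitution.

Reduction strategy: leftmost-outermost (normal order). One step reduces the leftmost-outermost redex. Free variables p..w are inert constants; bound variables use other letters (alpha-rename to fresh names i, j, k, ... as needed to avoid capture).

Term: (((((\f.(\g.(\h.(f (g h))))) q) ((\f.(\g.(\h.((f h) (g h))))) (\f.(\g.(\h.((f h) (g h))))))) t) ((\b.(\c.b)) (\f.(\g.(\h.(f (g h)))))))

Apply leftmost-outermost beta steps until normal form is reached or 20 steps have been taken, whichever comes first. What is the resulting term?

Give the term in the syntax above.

Answer: ((q (\h.(\i.((h i) ((t h) i))))) (\c.(\f.(\g.(\h.(f (g h)))))))

Derivation:
Step 0: (((((\f.(\g.(\h.(f (g h))))) q) ((\f.(\g.(\h.((f h) (g h))))) (\f.(\g.(\h.((f h) (g h))))))) t) ((\b.(\c.b)) (\f.(\g.(\h.(f (g h)))))))
Step 1: ((((\g.(\h.(q (g h)))) ((\f.(\g.(\h.((f h) (g h))))) (\f.(\g.(\h.((f h) (g h))))))) t) ((\b.(\c.b)) (\f.(\g.(\h.(f (g h)))))))
Step 2: (((\h.(q (((\f.(\g.(\h.((f h) (g h))))) (\f.(\g.(\h.((f h) (g h)))))) h))) t) ((\b.(\c.b)) (\f.(\g.(\h.(f (g h)))))))
Step 3: ((q (((\f.(\g.(\h.((f h) (g h))))) (\f.(\g.(\h.((f h) (g h)))))) t)) ((\b.(\c.b)) (\f.(\g.(\h.(f (g h)))))))
Step 4: ((q ((\g.(\h.(((\f.(\g.(\h.((f h) (g h))))) h) (g h)))) t)) ((\b.(\c.b)) (\f.(\g.(\h.(f (g h)))))))
Step 5: ((q (\h.(((\f.(\g.(\h.((f h) (g h))))) h) (t h)))) ((\b.(\c.b)) (\f.(\g.(\h.(f (g h)))))))
Step 6: ((q (\h.((\g.(\i.((h i) (g i)))) (t h)))) ((\b.(\c.b)) (\f.(\g.(\h.(f (g h)))))))
Step 7: ((q (\h.(\i.((h i) ((t h) i))))) ((\b.(\c.b)) (\f.(\g.(\h.(f (g h)))))))
Step 8: ((q (\h.(\i.((h i) ((t h) i))))) (\c.(\f.(\g.(\h.(f (g h)))))))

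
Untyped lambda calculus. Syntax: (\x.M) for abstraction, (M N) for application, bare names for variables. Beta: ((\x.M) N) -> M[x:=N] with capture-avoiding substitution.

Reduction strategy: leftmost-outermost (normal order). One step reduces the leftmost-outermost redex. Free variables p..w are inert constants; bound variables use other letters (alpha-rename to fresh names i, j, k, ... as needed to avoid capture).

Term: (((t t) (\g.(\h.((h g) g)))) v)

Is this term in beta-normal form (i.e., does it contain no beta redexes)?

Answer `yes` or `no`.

Answer: yes

Derivation:
Term: (((t t) (\g.(\h.((h g) g)))) v)
No beta redexes found.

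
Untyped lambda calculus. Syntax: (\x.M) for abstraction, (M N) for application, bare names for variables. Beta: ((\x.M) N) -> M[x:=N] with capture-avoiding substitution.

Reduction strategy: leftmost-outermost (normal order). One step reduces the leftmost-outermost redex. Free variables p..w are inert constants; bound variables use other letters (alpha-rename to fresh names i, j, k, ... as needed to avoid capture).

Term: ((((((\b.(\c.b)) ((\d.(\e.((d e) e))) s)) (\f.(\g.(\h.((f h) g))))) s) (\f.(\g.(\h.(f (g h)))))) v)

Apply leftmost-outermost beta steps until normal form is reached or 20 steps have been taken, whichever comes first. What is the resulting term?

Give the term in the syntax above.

Step 0: ((((((\b.(\c.b)) ((\d.(\e.((d e) e))) s)) (\f.(\g.(\h.((f h) g))))) s) (\f.(\g.(\h.(f (g h)))))) v)
Step 1: (((((\c.((\d.(\e.((d e) e))) s)) (\f.(\g.(\h.((f h) g))))) s) (\f.(\g.(\h.(f (g h)))))) v)
Step 2: (((((\d.(\e.((d e) e))) s) s) (\f.(\g.(\h.(f (g h)))))) v)
Step 3: ((((\e.((s e) e)) s) (\f.(\g.(\h.(f (g h)))))) v)
Step 4: ((((s s) s) (\f.(\g.(\h.(f (g h)))))) v)

Answer: ((((s s) s) (\f.(\g.(\h.(f (g h)))))) v)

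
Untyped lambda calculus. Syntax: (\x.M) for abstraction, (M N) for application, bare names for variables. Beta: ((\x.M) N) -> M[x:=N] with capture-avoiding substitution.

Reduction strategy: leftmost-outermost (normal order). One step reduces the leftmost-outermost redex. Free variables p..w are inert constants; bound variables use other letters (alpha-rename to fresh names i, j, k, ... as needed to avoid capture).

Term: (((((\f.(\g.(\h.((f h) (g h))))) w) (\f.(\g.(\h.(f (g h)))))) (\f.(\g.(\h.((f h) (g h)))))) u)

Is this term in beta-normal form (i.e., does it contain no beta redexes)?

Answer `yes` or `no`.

Answer: no

Derivation:
Term: (((((\f.(\g.(\h.((f h) (g h))))) w) (\f.(\g.(\h.(f (g h)))))) (\f.(\g.(\h.((f h) (g h)))))) u)
Found 1 beta redex(es).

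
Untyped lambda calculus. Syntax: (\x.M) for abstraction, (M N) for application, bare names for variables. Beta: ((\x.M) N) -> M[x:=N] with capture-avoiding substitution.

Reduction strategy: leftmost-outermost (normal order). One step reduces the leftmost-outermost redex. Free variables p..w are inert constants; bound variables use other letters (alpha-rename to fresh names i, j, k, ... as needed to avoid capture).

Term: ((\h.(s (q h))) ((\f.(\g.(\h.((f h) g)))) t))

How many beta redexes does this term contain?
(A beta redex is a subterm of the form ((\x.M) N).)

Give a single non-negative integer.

Term: ((\h.(s (q h))) ((\f.(\g.(\h.((f h) g)))) t))
  Redex: ((\h.(s (q h))) ((\f.(\g.(\h.((f h) g)))) t))
  Redex: ((\f.(\g.(\h.((f h) g)))) t)
Total redexes: 2

Answer: 2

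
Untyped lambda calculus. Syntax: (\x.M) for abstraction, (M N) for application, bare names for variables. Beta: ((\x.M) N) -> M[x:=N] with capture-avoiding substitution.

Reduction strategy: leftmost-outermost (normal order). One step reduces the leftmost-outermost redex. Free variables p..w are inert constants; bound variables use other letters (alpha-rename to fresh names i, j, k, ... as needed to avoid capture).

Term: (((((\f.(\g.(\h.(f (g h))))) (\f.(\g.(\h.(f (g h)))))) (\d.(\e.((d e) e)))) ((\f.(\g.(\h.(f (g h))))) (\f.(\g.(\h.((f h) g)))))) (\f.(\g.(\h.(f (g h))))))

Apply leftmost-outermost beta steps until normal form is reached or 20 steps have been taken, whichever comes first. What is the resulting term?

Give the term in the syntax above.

Answer: (\h.(\g.(\i.((h (\j.(h (i j)))) g))))

Derivation:
Step 0: (((((\f.(\g.(\h.(f (g h))))) (\f.(\g.(\h.(f (g h)))))) (\d.(\e.((d e) e)))) ((\f.(\g.(\h.(f (g h))))) (\f.(\g.(\h.((f h) g)))))) (\f.(\g.(\h.(f (g h))))))
Step 1: ((((\g.(\h.((\f.(\g.(\h.(f (g h))))) (g h)))) (\d.(\e.((d e) e)))) ((\f.(\g.(\h.(f (g h))))) (\f.(\g.(\h.((f h) g)))))) (\f.(\g.(\h.(f (g h))))))
Step 2: (((\h.((\f.(\g.(\h.(f (g h))))) ((\d.(\e.((d e) e))) h))) ((\f.(\g.(\h.(f (g h))))) (\f.(\g.(\h.((f h) g)))))) (\f.(\g.(\h.(f (g h))))))
Step 3: (((\f.(\g.(\h.(f (g h))))) ((\d.(\e.((d e) e))) ((\f.(\g.(\h.(f (g h))))) (\f.(\g.(\h.((f h) g))))))) (\f.(\g.(\h.(f (g h))))))
Step 4: ((\g.(\h.(((\d.(\e.((d e) e))) ((\f.(\g.(\h.(f (g h))))) (\f.(\g.(\h.((f h) g)))))) (g h)))) (\f.(\g.(\h.(f (g h))))))
Step 5: (\h.(((\d.(\e.((d e) e))) ((\f.(\g.(\h.(f (g h))))) (\f.(\g.(\h.((f h) g)))))) ((\f.(\g.(\h.(f (g h))))) h)))
Step 6: (\h.((\e.((((\f.(\g.(\h.(f (g h))))) (\f.(\g.(\h.((f h) g))))) e) e)) ((\f.(\g.(\h.(f (g h))))) h)))
Step 7: (\h.((((\f.(\g.(\h.(f (g h))))) (\f.(\g.(\h.((f h) g))))) ((\f.(\g.(\h.(f (g h))))) h)) ((\f.(\g.(\h.(f (g h))))) h)))
Step 8: (\h.(((\g.(\h.((\f.(\g.(\h.((f h) g)))) (g h)))) ((\f.(\g.(\h.(f (g h))))) h)) ((\f.(\g.(\h.(f (g h))))) h)))
Step 9: (\h.((\i.((\f.(\g.(\h.((f h) g)))) (((\f.(\g.(\h.(f (g h))))) h) i))) ((\f.(\g.(\h.(f (g h))))) h)))
Step 10: (\h.((\f.(\g.(\h.((f h) g)))) (((\f.(\g.(\h.(f (g h))))) h) ((\f.(\g.(\h.(f (g h))))) h))))
Step 11: (\h.(\g.(\i.(((((\f.(\g.(\h.(f (g h))))) h) ((\f.(\g.(\h.(f (g h))))) h)) i) g))))
Step 12: (\h.(\g.(\i.((((\g.(\i.(h (g i)))) ((\f.(\g.(\h.(f (g h))))) h)) i) g))))
Step 13: (\h.(\g.(\i.(((\i.(h (((\f.(\g.(\h.(f (g h))))) h) i))) i) g))))
Step 14: (\h.(\g.(\i.((h (((\f.(\g.(\h.(f (g h))))) h) i)) g))))
Step 15: (\h.(\g.(\i.((h ((\g.(\i.(h (g i)))) i)) g))))
Step 16: (\h.(\g.(\i.((h (\j.(h (i j)))) g))))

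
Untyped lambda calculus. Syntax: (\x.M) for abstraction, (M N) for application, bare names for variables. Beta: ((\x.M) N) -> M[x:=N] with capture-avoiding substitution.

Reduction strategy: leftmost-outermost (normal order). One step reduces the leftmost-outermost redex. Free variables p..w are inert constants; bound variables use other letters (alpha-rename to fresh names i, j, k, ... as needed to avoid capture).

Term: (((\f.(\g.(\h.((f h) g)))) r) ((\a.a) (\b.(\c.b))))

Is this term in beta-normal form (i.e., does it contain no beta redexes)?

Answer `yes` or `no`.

Answer: no

Derivation:
Term: (((\f.(\g.(\h.((f h) g)))) r) ((\a.a) (\b.(\c.b))))
Found 2 beta redex(es).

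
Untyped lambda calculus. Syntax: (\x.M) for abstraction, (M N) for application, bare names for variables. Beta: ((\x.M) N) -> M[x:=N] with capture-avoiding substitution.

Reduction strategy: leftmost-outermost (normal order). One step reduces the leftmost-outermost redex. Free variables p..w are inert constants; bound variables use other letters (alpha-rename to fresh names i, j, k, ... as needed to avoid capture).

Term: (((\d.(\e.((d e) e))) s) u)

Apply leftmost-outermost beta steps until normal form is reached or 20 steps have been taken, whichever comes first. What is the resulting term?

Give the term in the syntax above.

Step 0: (((\d.(\e.((d e) e))) s) u)
Step 1: ((\e.((s e) e)) u)
Step 2: ((s u) u)

Answer: ((s u) u)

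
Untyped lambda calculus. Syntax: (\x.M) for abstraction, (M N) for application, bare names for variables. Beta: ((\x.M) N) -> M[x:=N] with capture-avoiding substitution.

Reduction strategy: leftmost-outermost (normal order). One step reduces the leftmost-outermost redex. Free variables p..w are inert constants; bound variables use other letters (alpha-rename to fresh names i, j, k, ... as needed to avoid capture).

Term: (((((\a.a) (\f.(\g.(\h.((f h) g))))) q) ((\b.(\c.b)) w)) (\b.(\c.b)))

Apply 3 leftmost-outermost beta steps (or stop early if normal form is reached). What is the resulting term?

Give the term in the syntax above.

Answer: ((\h.((q h) ((\b.(\c.b)) w))) (\b.(\c.b)))

Derivation:
Step 0: (((((\a.a) (\f.(\g.(\h.((f h) g))))) q) ((\b.(\c.b)) w)) (\b.(\c.b)))
Step 1: ((((\f.(\g.(\h.((f h) g)))) q) ((\b.(\c.b)) w)) (\b.(\c.b)))
Step 2: (((\g.(\h.((q h) g))) ((\b.(\c.b)) w)) (\b.(\c.b)))
Step 3: ((\h.((q h) ((\b.(\c.b)) w))) (\b.(\c.b)))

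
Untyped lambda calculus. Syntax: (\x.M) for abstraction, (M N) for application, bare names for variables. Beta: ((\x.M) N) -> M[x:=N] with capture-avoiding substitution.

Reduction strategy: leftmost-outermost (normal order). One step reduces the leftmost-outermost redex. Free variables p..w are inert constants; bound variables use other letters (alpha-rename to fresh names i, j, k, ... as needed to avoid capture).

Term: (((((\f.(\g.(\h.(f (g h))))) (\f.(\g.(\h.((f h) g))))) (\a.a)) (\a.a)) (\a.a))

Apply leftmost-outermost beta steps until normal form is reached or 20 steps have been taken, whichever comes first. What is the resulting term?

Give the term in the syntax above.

Answer: (\h.(h (\a.a)))

Derivation:
Step 0: (((((\f.(\g.(\h.(f (g h))))) (\f.(\g.(\h.((f h) g))))) (\a.a)) (\a.a)) (\a.a))
Step 1: ((((\g.(\h.((\f.(\g.(\h.((f h) g)))) (g h)))) (\a.a)) (\a.a)) (\a.a))
Step 2: (((\h.((\f.(\g.(\h.((f h) g)))) ((\a.a) h))) (\a.a)) (\a.a))
Step 3: (((\f.(\g.(\h.((f h) g)))) ((\a.a) (\a.a))) (\a.a))
Step 4: ((\g.(\h.((((\a.a) (\a.a)) h) g))) (\a.a))
Step 5: (\h.((((\a.a) (\a.a)) h) (\a.a)))
Step 6: (\h.(((\a.a) h) (\a.a)))
Step 7: (\h.(h (\a.a)))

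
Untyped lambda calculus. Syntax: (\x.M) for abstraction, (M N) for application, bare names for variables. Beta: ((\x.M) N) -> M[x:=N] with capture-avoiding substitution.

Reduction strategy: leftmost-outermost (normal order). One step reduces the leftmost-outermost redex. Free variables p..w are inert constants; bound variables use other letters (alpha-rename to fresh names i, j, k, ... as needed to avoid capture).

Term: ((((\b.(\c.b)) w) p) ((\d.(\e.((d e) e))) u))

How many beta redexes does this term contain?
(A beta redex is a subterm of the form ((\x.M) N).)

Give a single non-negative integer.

Answer: 2

Derivation:
Term: ((((\b.(\c.b)) w) p) ((\d.(\e.((d e) e))) u))
  Redex: ((\b.(\c.b)) w)
  Redex: ((\d.(\e.((d e) e))) u)
Total redexes: 2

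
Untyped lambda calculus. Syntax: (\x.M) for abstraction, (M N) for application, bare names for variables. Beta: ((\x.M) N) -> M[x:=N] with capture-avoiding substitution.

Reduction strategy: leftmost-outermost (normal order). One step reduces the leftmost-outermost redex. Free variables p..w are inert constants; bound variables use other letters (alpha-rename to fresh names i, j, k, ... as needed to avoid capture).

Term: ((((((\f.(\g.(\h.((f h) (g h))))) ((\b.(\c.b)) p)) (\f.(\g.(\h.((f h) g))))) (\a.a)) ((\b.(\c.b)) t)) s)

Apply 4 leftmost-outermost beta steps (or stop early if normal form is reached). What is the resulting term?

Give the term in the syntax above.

Answer: (((((\c.p) (\a.a)) ((\f.(\g.(\h.((f h) g)))) (\a.a))) ((\b.(\c.b)) t)) s)

Derivation:
Step 0: ((((((\f.(\g.(\h.((f h) (g h))))) ((\b.(\c.b)) p)) (\f.(\g.(\h.((f h) g))))) (\a.a)) ((\b.(\c.b)) t)) s)
Step 1: (((((\g.(\h.((((\b.(\c.b)) p) h) (g h)))) (\f.(\g.(\h.((f h) g))))) (\a.a)) ((\b.(\c.b)) t)) s)
Step 2: ((((\h.((((\b.(\c.b)) p) h) ((\f.(\g.(\h.((f h) g)))) h))) (\a.a)) ((\b.(\c.b)) t)) s)
Step 3: ((((((\b.(\c.b)) p) (\a.a)) ((\f.(\g.(\h.((f h) g)))) (\a.a))) ((\b.(\c.b)) t)) s)
Step 4: (((((\c.p) (\a.a)) ((\f.(\g.(\h.((f h) g)))) (\a.a))) ((\b.(\c.b)) t)) s)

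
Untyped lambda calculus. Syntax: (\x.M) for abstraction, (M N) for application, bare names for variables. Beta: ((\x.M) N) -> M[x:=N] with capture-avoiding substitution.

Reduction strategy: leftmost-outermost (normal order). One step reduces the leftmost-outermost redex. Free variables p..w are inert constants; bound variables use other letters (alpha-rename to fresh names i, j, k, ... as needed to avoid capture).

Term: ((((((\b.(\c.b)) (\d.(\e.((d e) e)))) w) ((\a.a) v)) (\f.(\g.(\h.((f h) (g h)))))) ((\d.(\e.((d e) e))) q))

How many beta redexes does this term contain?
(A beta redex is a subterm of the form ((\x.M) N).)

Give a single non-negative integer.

Answer: 3

Derivation:
Term: ((((((\b.(\c.b)) (\d.(\e.((d e) e)))) w) ((\a.a) v)) (\f.(\g.(\h.((f h) (g h)))))) ((\d.(\e.((d e) e))) q))
  Redex: ((\b.(\c.b)) (\d.(\e.((d e) e))))
  Redex: ((\a.a) v)
  Redex: ((\d.(\e.((d e) e))) q)
Total redexes: 3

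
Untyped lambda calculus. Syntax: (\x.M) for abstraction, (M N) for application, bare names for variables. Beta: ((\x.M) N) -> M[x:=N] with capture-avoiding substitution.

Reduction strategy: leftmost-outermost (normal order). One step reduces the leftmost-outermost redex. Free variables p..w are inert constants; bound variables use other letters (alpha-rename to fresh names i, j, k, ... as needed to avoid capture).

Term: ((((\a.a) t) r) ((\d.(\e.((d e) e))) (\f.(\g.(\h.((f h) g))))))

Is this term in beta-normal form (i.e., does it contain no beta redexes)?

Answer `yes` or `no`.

Answer: no

Derivation:
Term: ((((\a.a) t) r) ((\d.(\e.((d e) e))) (\f.(\g.(\h.((f h) g))))))
Found 2 beta redex(es).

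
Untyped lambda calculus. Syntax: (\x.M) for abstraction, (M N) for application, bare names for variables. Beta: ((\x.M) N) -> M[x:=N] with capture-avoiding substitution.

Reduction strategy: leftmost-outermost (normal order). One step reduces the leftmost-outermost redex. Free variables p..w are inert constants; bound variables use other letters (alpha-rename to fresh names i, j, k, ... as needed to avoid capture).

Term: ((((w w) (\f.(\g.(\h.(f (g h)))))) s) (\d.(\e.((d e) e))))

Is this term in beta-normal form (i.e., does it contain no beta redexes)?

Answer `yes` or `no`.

Answer: yes

Derivation:
Term: ((((w w) (\f.(\g.(\h.(f (g h)))))) s) (\d.(\e.((d e) e))))
No beta redexes found.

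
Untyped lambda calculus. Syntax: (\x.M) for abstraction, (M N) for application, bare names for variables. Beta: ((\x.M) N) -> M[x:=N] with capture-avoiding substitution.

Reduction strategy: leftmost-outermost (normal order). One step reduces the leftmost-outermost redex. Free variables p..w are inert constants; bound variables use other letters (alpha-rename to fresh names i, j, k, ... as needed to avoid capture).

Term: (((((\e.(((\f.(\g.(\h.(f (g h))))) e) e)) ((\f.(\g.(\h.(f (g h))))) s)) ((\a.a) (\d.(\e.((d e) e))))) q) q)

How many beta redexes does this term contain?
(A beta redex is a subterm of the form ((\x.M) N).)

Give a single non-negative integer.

Answer: 4

Derivation:
Term: (((((\e.(((\f.(\g.(\h.(f (g h))))) e) e)) ((\f.(\g.(\h.(f (g h))))) s)) ((\a.a) (\d.(\e.((d e) e))))) q) q)
  Redex: ((\e.(((\f.(\g.(\h.(f (g h))))) e) e)) ((\f.(\g.(\h.(f (g h))))) s))
  Redex: ((\f.(\g.(\h.(f (g h))))) e)
  Redex: ((\f.(\g.(\h.(f (g h))))) s)
  Redex: ((\a.a) (\d.(\e.((d e) e))))
Total redexes: 4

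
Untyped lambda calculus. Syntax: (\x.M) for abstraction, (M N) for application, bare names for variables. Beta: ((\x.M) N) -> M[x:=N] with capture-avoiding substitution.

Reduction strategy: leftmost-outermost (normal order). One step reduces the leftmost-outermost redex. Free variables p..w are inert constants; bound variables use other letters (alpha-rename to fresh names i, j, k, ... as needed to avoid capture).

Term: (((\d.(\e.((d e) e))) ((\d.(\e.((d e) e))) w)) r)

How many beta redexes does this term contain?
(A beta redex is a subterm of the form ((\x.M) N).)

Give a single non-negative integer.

Term: (((\d.(\e.((d e) e))) ((\d.(\e.((d e) e))) w)) r)
  Redex: ((\d.(\e.((d e) e))) ((\d.(\e.((d e) e))) w))
  Redex: ((\d.(\e.((d e) e))) w)
Total redexes: 2

Answer: 2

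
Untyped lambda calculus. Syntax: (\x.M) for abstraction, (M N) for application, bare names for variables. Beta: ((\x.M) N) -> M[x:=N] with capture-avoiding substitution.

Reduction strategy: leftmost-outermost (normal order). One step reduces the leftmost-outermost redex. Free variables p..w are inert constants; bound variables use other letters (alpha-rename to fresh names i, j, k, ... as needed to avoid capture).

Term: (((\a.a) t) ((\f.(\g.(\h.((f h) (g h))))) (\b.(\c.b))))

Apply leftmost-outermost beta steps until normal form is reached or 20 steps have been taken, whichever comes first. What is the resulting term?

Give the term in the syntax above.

Answer: (t (\g.(\h.h)))

Derivation:
Step 0: (((\a.a) t) ((\f.(\g.(\h.((f h) (g h))))) (\b.(\c.b))))
Step 1: (t ((\f.(\g.(\h.((f h) (g h))))) (\b.(\c.b))))
Step 2: (t (\g.(\h.(((\b.(\c.b)) h) (g h)))))
Step 3: (t (\g.(\h.((\c.h) (g h)))))
Step 4: (t (\g.(\h.h)))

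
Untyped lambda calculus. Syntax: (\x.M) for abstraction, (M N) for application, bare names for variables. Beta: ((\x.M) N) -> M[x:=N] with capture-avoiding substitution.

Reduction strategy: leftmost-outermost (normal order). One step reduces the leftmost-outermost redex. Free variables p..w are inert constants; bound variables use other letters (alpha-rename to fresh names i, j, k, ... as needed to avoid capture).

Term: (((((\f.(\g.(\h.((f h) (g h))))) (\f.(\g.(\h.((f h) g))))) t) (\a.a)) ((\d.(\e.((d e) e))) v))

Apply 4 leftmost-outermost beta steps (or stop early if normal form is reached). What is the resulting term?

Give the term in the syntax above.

Step 0: (((((\f.(\g.(\h.((f h) (g h))))) (\f.(\g.(\h.((f h) g))))) t) (\a.a)) ((\d.(\e.((d e) e))) v))
Step 1: ((((\g.(\h.(((\f.(\g.(\h.((f h) g)))) h) (g h)))) t) (\a.a)) ((\d.(\e.((d e) e))) v))
Step 2: (((\h.(((\f.(\g.(\h.((f h) g)))) h) (t h))) (\a.a)) ((\d.(\e.((d e) e))) v))
Step 3: ((((\f.(\g.(\h.((f h) g)))) (\a.a)) (t (\a.a))) ((\d.(\e.((d e) e))) v))
Step 4: (((\g.(\h.(((\a.a) h) g))) (t (\a.a))) ((\d.(\e.((d e) e))) v))

Answer: (((\g.(\h.(((\a.a) h) g))) (t (\a.a))) ((\d.(\e.((d e) e))) v))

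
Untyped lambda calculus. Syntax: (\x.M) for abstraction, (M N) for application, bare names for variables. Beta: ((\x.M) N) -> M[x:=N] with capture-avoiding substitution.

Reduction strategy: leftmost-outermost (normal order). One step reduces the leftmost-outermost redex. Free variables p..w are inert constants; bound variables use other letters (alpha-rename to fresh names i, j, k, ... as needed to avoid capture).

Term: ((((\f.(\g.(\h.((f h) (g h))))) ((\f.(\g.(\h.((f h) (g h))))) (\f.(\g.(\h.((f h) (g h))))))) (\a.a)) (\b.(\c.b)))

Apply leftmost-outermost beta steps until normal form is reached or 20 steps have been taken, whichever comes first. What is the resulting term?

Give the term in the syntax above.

Answer: (\h.h)

Derivation:
Step 0: ((((\f.(\g.(\h.((f h) (g h))))) ((\f.(\g.(\h.((f h) (g h))))) (\f.(\g.(\h.((f h) (g h))))))) (\a.a)) (\b.(\c.b)))
Step 1: (((\g.(\h.((((\f.(\g.(\h.((f h) (g h))))) (\f.(\g.(\h.((f h) (g h)))))) h) (g h)))) (\a.a)) (\b.(\c.b)))
Step 2: ((\h.((((\f.(\g.(\h.((f h) (g h))))) (\f.(\g.(\h.((f h) (g h)))))) h) ((\a.a) h))) (\b.(\c.b)))
Step 3: ((((\f.(\g.(\h.((f h) (g h))))) (\f.(\g.(\h.((f h) (g h)))))) (\b.(\c.b))) ((\a.a) (\b.(\c.b))))
Step 4: (((\g.(\h.(((\f.(\g.(\h.((f h) (g h))))) h) (g h)))) (\b.(\c.b))) ((\a.a) (\b.(\c.b))))
Step 5: ((\h.(((\f.(\g.(\h.((f h) (g h))))) h) ((\b.(\c.b)) h))) ((\a.a) (\b.(\c.b))))
Step 6: (((\f.(\g.(\h.((f h) (g h))))) ((\a.a) (\b.(\c.b)))) ((\b.(\c.b)) ((\a.a) (\b.(\c.b)))))
Step 7: ((\g.(\h.((((\a.a) (\b.(\c.b))) h) (g h)))) ((\b.(\c.b)) ((\a.a) (\b.(\c.b)))))
Step 8: (\h.((((\a.a) (\b.(\c.b))) h) (((\b.(\c.b)) ((\a.a) (\b.(\c.b)))) h)))
Step 9: (\h.(((\b.(\c.b)) h) (((\b.(\c.b)) ((\a.a) (\b.(\c.b)))) h)))
Step 10: (\h.((\c.h) (((\b.(\c.b)) ((\a.a) (\b.(\c.b)))) h)))
Step 11: (\h.h)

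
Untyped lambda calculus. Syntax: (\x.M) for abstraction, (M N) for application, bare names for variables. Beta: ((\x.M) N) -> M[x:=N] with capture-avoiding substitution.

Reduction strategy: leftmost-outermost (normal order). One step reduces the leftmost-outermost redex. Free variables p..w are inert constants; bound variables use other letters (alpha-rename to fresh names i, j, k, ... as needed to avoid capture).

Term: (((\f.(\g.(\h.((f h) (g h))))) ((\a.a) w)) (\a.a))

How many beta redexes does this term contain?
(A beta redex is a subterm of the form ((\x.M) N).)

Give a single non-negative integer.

Answer: 2

Derivation:
Term: (((\f.(\g.(\h.((f h) (g h))))) ((\a.a) w)) (\a.a))
  Redex: ((\f.(\g.(\h.((f h) (g h))))) ((\a.a) w))
  Redex: ((\a.a) w)
Total redexes: 2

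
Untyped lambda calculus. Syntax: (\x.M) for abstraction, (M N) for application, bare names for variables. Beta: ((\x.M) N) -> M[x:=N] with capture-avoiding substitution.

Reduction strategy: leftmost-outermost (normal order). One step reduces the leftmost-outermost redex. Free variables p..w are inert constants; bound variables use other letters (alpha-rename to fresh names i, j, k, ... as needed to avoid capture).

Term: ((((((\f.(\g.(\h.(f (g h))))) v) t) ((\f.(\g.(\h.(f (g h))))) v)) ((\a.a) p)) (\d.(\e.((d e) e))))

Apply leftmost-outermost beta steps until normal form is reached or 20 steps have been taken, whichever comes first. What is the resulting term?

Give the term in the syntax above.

Step 0: ((((((\f.(\g.(\h.(f (g h))))) v) t) ((\f.(\g.(\h.(f (g h))))) v)) ((\a.a) p)) (\d.(\e.((d e) e))))
Step 1: (((((\g.(\h.(v (g h)))) t) ((\f.(\g.(\h.(f (g h))))) v)) ((\a.a) p)) (\d.(\e.((d e) e))))
Step 2: ((((\h.(v (t h))) ((\f.(\g.(\h.(f (g h))))) v)) ((\a.a) p)) (\d.(\e.((d e) e))))
Step 3: (((v (t ((\f.(\g.(\h.(f (g h))))) v))) ((\a.a) p)) (\d.(\e.((d e) e))))
Step 4: (((v (t (\g.(\h.(v (g h)))))) ((\a.a) p)) (\d.(\e.((d e) e))))
Step 5: (((v (t (\g.(\h.(v (g h)))))) p) (\d.(\e.((d e) e))))

Answer: (((v (t (\g.(\h.(v (g h)))))) p) (\d.(\e.((d e) e))))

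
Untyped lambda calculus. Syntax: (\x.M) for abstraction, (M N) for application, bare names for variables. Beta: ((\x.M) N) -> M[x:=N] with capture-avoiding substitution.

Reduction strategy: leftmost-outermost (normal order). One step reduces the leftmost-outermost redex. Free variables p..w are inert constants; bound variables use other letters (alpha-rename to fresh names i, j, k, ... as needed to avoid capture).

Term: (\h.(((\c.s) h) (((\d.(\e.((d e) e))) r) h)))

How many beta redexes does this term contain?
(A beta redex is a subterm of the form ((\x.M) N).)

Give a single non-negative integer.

Term: (\h.(((\c.s) h) (((\d.(\e.((d e) e))) r) h)))
  Redex: ((\c.s) h)
  Redex: ((\d.(\e.((d e) e))) r)
Total redexes: 2

Answer: 2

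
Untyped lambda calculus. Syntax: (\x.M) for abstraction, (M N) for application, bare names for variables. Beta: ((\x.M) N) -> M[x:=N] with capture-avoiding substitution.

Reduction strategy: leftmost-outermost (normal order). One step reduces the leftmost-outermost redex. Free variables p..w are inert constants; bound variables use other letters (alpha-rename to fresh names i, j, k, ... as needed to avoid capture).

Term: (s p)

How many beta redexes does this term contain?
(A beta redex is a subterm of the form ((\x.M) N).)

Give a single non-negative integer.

Answer: 0

Derivation:
Term: (s p)
  (no redexes)
Total redexes: 0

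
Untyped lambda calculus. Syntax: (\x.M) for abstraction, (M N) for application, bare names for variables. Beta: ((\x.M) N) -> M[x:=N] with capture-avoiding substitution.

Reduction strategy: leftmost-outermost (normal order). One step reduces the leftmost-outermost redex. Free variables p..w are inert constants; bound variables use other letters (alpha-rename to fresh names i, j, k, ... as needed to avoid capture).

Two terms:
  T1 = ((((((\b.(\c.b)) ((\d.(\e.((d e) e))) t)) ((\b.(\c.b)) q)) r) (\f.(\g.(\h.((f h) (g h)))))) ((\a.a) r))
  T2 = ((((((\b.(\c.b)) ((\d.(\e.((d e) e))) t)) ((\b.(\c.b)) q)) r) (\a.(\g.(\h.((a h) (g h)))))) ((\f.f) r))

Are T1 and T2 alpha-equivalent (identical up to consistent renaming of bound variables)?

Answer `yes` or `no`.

Answer: yes

Derivation:
Term 1: ((((((\b.(\c.b)) ((\d.(\e.((d e) e))) t)) ((\b.(\c.b)) q)) r) (\f.(\g.(\h.((f h) (g h)))))) ((\a.a) r))
Term 2: ((((((\b.(\c.b)) ((\d.(\e.((d e) e))) t)) ((\b.(\c.b)) q)) r) (\a.(\g.(\h.((a h) (g h)))))) ((\f.f) r))
Alpha-equivalence: compare structure up to binder renaming.
Result: True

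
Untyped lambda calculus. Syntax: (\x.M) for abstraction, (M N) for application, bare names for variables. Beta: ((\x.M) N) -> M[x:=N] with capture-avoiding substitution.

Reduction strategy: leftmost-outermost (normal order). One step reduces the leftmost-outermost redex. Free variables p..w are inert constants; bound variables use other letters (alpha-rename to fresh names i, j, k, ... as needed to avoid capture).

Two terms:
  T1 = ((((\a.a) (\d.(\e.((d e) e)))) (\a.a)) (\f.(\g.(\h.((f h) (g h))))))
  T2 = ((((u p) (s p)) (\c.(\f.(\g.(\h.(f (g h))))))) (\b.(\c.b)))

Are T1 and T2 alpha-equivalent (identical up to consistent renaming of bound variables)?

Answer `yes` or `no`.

Term 1: ((((\a.a) (\d.(\e.((d e) e)))) (\a.a)) (\f.(\g.(\h.((f h) (g h))))))
Term 2: ((((u p) (s p)) (\c.(\f.(\g.(\h.(f (g h))))))) (\b.(\c.b)))
Alpha-equivalence: compare structure up to binder renaming.
Result: False

Answer: no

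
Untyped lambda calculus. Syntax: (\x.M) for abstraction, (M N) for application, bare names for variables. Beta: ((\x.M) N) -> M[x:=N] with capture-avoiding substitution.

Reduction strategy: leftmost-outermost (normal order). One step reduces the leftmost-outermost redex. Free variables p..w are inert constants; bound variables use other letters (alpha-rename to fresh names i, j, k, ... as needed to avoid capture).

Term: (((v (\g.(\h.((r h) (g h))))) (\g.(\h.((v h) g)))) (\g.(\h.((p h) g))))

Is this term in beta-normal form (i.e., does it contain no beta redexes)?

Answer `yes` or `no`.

Term: (((v (\g.(\h.((r h) (g h))))) (\g.(\h.((v h) g)))) (\g.(\h.((p h) g))))
No beta redexes found.

Answer: yes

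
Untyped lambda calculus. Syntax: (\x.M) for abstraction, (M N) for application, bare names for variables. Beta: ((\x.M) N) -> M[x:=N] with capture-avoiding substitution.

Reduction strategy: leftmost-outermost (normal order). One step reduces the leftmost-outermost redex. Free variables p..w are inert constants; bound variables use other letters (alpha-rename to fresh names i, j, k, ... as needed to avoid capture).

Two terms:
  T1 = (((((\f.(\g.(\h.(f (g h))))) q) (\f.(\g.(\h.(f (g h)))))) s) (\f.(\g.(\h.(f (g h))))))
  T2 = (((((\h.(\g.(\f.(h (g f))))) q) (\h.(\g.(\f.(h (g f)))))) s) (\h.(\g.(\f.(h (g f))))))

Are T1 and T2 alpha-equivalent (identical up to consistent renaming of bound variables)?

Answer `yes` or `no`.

Term 1: (((((\f.(\g.(\h.(f (g h))))) q) (\f.(\g.(\h.(f (g h)))))) s) (\f.(\g.(\h.(f (g h))))))
Term 2: (((((\h.(\g.(\f.(h (g f))))) q) (\h.(\g.(\f.(h (g f)))))) s) (\h.(\g.(\f.(h (g f))))))
Alpha-equivalence: compare structure up to binder renaming.
Result: True

Answer: yes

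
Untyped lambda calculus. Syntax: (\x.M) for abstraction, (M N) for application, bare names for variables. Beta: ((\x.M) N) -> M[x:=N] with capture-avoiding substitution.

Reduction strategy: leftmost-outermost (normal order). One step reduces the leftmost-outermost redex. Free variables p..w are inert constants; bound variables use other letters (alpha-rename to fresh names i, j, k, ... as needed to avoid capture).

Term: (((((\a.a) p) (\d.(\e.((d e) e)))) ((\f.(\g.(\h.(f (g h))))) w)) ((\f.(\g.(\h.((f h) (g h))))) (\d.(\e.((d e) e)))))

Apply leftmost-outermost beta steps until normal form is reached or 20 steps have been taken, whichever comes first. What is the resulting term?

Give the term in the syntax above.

Step 0: (((((\a.a) p) (\d.(\e.((d e) e)))) ((\f.(\g.(\h.(f (g h))))) w)) ((\f.(\g.(\h.((f h) (g h))))) (\d.(\e.((d e) e)))))
Step 1: (((p (\d.(\e.((d e) e)))) ((\f.(\g.(\h.(f (g h))))) w)) ((\f.(\g.(\h.((f h) (g h))))) (\d.(\e.((d e) e)))))
Step 2: (((p (\d.(\e.((d e) e)))) (\g.(\h.(w (g h))))) ((\f.(\g.(\h.((f h) (g h))))) (\d.(\e.((d e) e)))))
Step 3: (((p (\d.(\e.((d e) e)))) (\g.(\h.(w (g h))))) (\g.(\h.(((\d.(\e.((d e) e))) h) (g h)))))
Step 4: (((p (\d.(\e.((d e) e)))) (\g.(\h.(w (g h))))) (\g.(\h.((\e.((h e) e)) (g h)))))
Step 5: (((p (\d.(\e.((d e) e)))) (\g.(\h.(w (g h))))) (\g.(\h.((h (g h)) (g h)))))

Answer: (((p (\d.(\e.((d e) e)))) (\g.(\h.(w (g h))))) (\g.(\h.((h (g h)) (g h)))))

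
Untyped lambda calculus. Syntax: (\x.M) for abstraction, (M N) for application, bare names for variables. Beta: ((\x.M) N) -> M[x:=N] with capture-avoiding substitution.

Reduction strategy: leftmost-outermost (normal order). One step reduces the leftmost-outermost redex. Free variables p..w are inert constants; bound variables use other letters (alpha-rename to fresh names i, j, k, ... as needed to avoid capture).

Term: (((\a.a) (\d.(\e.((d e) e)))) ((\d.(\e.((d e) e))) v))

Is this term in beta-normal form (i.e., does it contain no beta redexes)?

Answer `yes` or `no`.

Answer: no

Derivation:
Term: (((\a.a) (\d.(\e.((d e) e)))) ((\d.(\e.((d e) e))) v))
Found 2 beta redex(es).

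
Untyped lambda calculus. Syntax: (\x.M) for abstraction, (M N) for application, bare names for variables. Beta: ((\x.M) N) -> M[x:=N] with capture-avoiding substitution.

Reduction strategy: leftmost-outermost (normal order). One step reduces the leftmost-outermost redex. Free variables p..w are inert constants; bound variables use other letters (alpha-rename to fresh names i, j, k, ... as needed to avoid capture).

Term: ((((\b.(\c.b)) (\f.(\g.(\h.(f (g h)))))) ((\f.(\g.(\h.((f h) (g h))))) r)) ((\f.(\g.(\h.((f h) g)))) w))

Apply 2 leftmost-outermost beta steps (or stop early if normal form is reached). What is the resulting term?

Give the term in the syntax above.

Step 0: ((((\b.(\c.b)) (\f.(\g.(\h.(f (g h)))))) ((\f.(\g.(\h.((f h) (g h))))) r)) ((\f.(\g.(\h.((f h) g)))) w))
Step 1: (((\c.(\f.(\g.(\h.(f (g h)))))) ((\f.(\g.(\h.((f h) (g h))))) r)) ((\f.(\g.(\h.((f h) g)))) w))
Step 2: ((\f.(\g.(\h.(f (g h))))) ((\f.(\g.(\h.((f h) g)))) w))

Answer: ((\f.(\g.(\h.(f (g h))))) ((\f.(\g.(\h.((f h) g)))) w))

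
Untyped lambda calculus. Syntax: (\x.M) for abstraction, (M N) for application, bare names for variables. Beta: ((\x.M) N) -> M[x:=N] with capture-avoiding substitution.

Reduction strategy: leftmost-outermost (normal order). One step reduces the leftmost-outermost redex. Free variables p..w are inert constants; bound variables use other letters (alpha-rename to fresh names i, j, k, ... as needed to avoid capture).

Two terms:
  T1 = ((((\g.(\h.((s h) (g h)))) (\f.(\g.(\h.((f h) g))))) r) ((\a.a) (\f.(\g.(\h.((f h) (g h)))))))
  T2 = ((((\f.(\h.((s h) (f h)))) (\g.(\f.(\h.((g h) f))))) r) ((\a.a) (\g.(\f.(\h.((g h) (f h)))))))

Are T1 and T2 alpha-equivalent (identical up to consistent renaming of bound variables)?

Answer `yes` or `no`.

Term 1: ((((\g.(\h.((s h) (g h)))) (\f.(\g.(\h.((f h) g))))) r) ((\a.a) (\f.(\g.(\h.((f h) (g h)))))))
Term 2: ((((\f.(\h.((s h) (f h)))) (\g.(\f.(\h.((g h) f))))) r) ((\a.a) (\g.(\f.(\h.((g h) (f h)))))))
Alpha-equivalence: compare structure up to binder renaming.
Result: True

Answer: yes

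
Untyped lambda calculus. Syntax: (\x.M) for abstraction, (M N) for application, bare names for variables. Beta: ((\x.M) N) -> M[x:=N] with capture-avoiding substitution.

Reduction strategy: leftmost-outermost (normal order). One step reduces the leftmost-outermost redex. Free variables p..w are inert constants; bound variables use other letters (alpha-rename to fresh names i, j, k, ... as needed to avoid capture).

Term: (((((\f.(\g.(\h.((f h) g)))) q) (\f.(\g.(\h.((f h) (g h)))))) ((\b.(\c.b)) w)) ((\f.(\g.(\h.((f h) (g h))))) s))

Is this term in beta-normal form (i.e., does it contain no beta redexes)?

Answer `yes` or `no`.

Term: (((((\f.(\g.(\h.((f h) g)))) q) (\f.(\g.(\h.((f h) (g h)))))) ((\b.(\c.b)) w)) ((\f.(\g.(\h.((f h) (g h))))) s))
Found 3 beta redex(es).

Answer: no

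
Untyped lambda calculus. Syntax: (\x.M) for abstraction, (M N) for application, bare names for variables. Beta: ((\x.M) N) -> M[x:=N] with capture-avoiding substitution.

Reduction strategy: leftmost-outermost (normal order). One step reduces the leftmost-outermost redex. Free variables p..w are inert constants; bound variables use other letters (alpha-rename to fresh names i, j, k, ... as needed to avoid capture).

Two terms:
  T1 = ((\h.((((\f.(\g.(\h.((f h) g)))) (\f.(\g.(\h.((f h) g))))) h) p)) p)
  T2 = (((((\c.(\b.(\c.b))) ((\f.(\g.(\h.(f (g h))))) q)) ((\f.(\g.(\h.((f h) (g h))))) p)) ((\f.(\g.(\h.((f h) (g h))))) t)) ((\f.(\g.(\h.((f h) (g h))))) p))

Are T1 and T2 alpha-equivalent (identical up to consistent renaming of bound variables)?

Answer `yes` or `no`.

Answer: no

Derivation:
Term 1: ((\h.((((\f.(\g.(\h.((f h) g)))) (\f.(\g.(\h.((f h) g))))) h) p)) p)
Term 2: (((((\c.(\b.(\c.b))) ((\f.(\g.(\h.(f (g h))))) q)) ((\f.(\g.(\h.((f h) (g h))))) p)) ((\f.(\g.(\h.((f h) (g h))))) t)) ((\f.(\g.(\h.((f h) (g h))))) p))
Alpha-equivalence: compare structure up to binder renaming.
Result: False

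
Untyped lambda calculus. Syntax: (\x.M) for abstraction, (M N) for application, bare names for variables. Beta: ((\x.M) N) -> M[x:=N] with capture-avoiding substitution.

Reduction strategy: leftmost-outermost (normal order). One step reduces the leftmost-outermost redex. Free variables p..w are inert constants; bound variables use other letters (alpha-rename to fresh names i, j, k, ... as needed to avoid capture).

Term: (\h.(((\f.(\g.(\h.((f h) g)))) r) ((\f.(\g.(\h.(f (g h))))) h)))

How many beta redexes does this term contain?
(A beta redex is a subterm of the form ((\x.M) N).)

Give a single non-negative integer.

Answer: 2

Derivation:
Term: (\h.(((\f.(\g.(\h.((f h) g)))) r) ((\f.(\g.(\h.(f (g h))))) h)))
  Redex: ((\f.(\g.(\h.((f h) g)))) r)
  Redex: ((\f.(\g.(\h.(f (g h))))) h)
Total redexes: 2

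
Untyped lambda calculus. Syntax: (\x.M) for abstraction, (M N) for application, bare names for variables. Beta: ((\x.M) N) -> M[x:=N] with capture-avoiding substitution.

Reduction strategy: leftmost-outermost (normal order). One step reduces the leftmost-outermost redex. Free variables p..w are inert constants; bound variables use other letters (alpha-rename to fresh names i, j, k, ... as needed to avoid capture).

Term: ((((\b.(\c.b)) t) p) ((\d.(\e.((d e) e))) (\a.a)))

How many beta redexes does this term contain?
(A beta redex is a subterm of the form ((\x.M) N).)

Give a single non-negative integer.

Answer: 2

Derivation:
Term: ((((\b.(\c.b)) t) p) ((\d.(\e.((d e) e))) (\a.a)))
  Redex: ((\b.(\c.b)) t)
  Redex: ((\d.(\e.((d e) e))) (\a.a))
Total redexes: 2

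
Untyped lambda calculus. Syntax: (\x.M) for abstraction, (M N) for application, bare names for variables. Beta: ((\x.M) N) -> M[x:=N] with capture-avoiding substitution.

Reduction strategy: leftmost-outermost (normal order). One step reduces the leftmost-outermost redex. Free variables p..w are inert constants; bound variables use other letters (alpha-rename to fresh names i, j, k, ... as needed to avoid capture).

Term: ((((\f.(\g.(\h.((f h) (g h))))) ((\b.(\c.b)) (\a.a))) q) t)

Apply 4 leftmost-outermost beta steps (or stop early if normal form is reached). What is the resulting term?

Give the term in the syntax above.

Answer: (((\c.(\a.a)) t) (q t))

Derivation:
Step 0: ((((\f.(\g.(\h.((f h) (g h))))) ((\b.(\c.b)) (\a.a))) q) t)
Step 1: (((\g.(\h.((((\b.(\c.b)) (\a.a)) h) (g h)))) q) t)
Step 2: ((\h.((((\b.(\c.b)) (\a.a)) h) (q h))) t)
Step 3: ((((\b.(\c.b)) (\a.a)) t) (q t))
Step 4: (((\c.(\a.a)) t) (q t))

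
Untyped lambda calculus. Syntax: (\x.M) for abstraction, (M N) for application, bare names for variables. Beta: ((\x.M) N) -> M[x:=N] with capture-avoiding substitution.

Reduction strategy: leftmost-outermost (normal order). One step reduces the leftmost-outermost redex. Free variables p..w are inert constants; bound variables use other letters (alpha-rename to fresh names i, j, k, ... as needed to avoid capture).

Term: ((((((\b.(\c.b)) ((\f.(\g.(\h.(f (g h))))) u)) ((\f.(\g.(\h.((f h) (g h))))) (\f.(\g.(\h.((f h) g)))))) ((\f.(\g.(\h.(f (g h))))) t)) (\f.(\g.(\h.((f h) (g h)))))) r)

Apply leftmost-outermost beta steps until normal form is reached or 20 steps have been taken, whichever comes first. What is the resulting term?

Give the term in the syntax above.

Answer: ((u (\h.(t (\g.(\i.((h i) (g i))))))) r)

Derivation:
Step 0: ((((((\b.(\c.b)) ((\f.(\g.(\h.(f (g h))))) u)) ((\f.(\g.(\h.((f h) (g h))))) (\f.(\g.(\h.((f h) g)))))) ((\f.(\g.(\h.(f (g h))))) t)) (\f.(\g.(\h.((f h) (g h)))))) r)
Step 1: (((((\c.((\f.(\g.(\h.(f (g h))))) u)) ((\f.(\g.(\h.((f h) (g h))))) (\f.(\g.(\h.((f h) g)))))) ((\f.(\g.(\h.(f (g h))))) t)) (\f.(\g.(\h.((f h) (g h)))))) r)
Step 2: (((((\f.(\g.(\h.(f (g h))))) u) ((\f.(\g.(\h.(f (g h))))) t)) (\f.(\g.(\h.((f h) (g h)))))) r)
Step 3: ((((\g.(\h.(u (g h)))) ((\f.(\g.(\h.(f (g h))))) t)) (\f.(\g.(\h.((f h) (g h)))))) r)
Step 4: (((\h.(u (((\f.(\g.(\h.(f (g h))))) t) h))) (\f.(\g.(\h.((f h) (g h)))))) r)
Step 5: ((u (((\f.(\g.(\h.(f (g h))))) t) (\f.(\g.(\h.((f h) (g h))))))) r)
Step 6: ((u ((\g.(\h.(t (g h)))) (\f.(\g.(\h.((f h) (g h))))))) r)
Step 7: ((u (\h.(t ((\f.(\g.(\h.((f h) (g h))))) h)))) r)
Step 8: ((u (\h.(t (\g.(\i.((h i) (g i))))))) r)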